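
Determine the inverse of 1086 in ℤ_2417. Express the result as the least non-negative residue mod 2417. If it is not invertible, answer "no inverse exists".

1391

Apply the Euclidean algorithm to 2417 and 1086:
2417 = 2*1086 + 245
1086 = 4*245 + 106
245 = 2*106 + 33
106 = 3*33 + 7
33 = 4*7 + 5
7 = 1*5 + 2
5 = 2*2 + 1
2 = 2*1 + 0
The gcd is 1. Working backward:
1 = 5 − 2·2
1 = −2·7 + 3·5
1 = 3·33 − 14·7
1 = −14·106 + 45·33
1 = 45·245 − 104·106
1 = −104·1086 + 461·245
1 = 461·2417 − 1026·1086
So 1086·(-1026) ≡ 1 (mod 2417), and -1026 ≡ 1391 (mod 2417).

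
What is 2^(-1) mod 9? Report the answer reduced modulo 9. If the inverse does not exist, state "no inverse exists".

5

Extended Euclidean algorithm:
9 = 4*2 + 1
2 = 2*1 + 0
The gcd is 1. Working backward:
1 = 9 − 4·2
Hence 2⁻¹ ≡ -4 ≡ 5 (mod 9).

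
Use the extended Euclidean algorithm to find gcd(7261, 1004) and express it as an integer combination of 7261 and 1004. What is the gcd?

Repeated division:
7261 = 7*1004 + 233
1004 = 4*233 + 72
233 = 3*72 + 17
72 = 4*17 + 4
17 = 4*4 + 1
4 = 4*1 + 0
gcd(7261, 1004) = 1.
Working backward:
1 = 17 − 4·4
1 = −4·72 + 17·17
1 = 17·233 − 55·72
1 = −55·1004 + 237·233
1 = 237·7261 − 1714·1004
So 1 = (237)·7261 + (-1714)·1004.

1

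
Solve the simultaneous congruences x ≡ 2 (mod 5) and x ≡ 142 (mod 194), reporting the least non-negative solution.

142

Write x = 2 + 5·k. Then 5·k ≡ 142 − 2 ≡ 140 (mod 194).
Need 5⁻¹ mod 194. Extended Euclid on (194, 5):
194 = 38×5 + 4
5 = 1×4 + 1
4 = 4×1 + 0
Back-substitute:
1 = 5 − 4
1 = −194 + 39·5
5⁻¹ ≡ 39 (mod 194), so k ≡ 39·140 ≡ 28 (mod 194).
x = 2 + 5·28 = 142.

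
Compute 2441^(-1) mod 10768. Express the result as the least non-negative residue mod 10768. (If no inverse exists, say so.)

Apply the Euclidean algorithm to 10768 and 2441:
10768 = 4·2441 + 1004
2441 = 2·1004 + 433
1004 = 2·433 + 138
433 = 3·138 + 19
138 = 7·19 + 5
19 = 3·5 + 4
5 = 1·4 + 1
4 = 4·1 + 0
Since gcd(2441, 10768) = 1, back-substitute to write 1 as a combination:
1 = 5 − 4
1 = −19 + 4·5
1 = 4·138 − 29·19
1 = −29·433 + 91·138
1 = 91·1004 − 211·433
1 = −211·2441 + 513·1004
1 = 513·10768 − 2263·2441
So 2441·(-2263) ≡ 1 (mod 10768), and -2263 ≡ 8505 (mod 10768).

8505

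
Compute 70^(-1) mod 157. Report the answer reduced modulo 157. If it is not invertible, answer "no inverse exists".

83

gcd(157, 70) by repeated division:
157 = 2·70 + 17
70 = 4·17 + 2
17 = 8·2 + 1
2 = 2·1 + 0
Since gcd(70, 157) = 1, back-substitute to write 1 as a combination:
1 = 17 − 8·2
1 = −8·70 + 33·17
1 = 33·157 − 74·70
So 70·(-74) ≡ 1 (mod 157), and -74 ≡ 83 (mod 157).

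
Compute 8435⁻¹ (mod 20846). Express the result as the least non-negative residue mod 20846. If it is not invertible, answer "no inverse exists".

no inverse exists

Compute gcd(8435, 20846):
20846 = 2×8435 + 3976
8435 = 2×3976 + 483
3976 = 8×483 + 112
483 = 4×112 + 35
112 = 3×35 + 7
35 = 5×7 + 0
Since gcd = 7 > 1, 8435 is not a unit mod 20846.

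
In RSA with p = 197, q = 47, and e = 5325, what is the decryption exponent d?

6373

φ(n) = (p−1)(q−1) = 196·46 = 9016.
Need d with 5325·d ≡ 1 (mod 9016). Apply the extended Euclidean algorithm:
9016 = 1×5325 + 3691
5325 = 1×3691 + 1634
3691 = 2×1634 + 423
1634 = 3×423 + 365
423 = 1×365 + 58
365 = 6×58 + 17
58 = 3×17 + 7
17 = 2×7 + 3
7 = 2×3 + 1
3 = 3×1 + 0
Back-substitute:
1 = 7 − 2·3
1 = −2·17 + 5·7
1 = 5·58 − 17·17
1 = −17·365 + 107·58
1 = 107·423 − 124·365
1 = −124·1634 + 479·423
1 = 479·3691 − 1082·1634
1 = −1082·5325 + 1561·3691
1 = 1561·9016 − 2643·5325
So 5325·(-2643) ≡ 1 (mod 9016), hence d ≡ -2643 ≡ 6373 (mod 9016).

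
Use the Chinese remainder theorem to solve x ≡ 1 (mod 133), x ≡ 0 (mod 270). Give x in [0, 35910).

27000

Write x = 1 + 133·k. Then 133·k ≡ 0 − 1 ≡ 269 (mod 270).
Need 133⁻¹ mod 270. Extended Euclid on (270, 133):
270 = 2×133 + 4
133 = 33×4 + 1
4 = 4×1 + 0
Back-substitute:
1 = 133 − 33·4
1 = −33·270 + 67·133
133⁻¹ ≡ 67 (mod 270), so k ≡ 67·269 ≡ 203 (mod 270).
x = 1 + 133·203 = 27000.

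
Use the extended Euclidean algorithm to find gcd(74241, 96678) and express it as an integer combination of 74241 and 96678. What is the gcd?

9

Repeated division:
96678 = 1·74241 + 22437
74241 = 3·22437 + 6930
22437 = 3·6930 + 1647
6930 = 4·1647 + 342
1647 = 4·342 + 279
342 = 1·279 + 63
279 = 4·63 + 27
63 = 2·27 + 9
27 = 3·9 + 0
gcd(74241, 96678) = 9.
Back-substituting:
9 = 63 − 2·27
9 = −2·279 + 9·63
9 = 9·342 − 11·279
9 = −11·1647 + 53·342
9 = 53·6930 − 223·1647
9 = −223·22437 + 722·6930
9 = 722·74241 − 2389·22437
9 = −2389·96678 + 3111·74241
So 9 = (-2389)·96678 + (3111)·74241.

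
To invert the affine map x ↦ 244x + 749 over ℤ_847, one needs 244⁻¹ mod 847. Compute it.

Extended Euclidean algorithm:
847 = 3*244 + 115
244 = 2*115 + 14
115 = 8*14 + 3
14 = 4*3 + 2
3 = 1*2 + 1
2 = 2*1 + 0
gcd = 1, so the inverse exists. Back-substitute:
1 = 3 − 2
1 = −14 + 5·3
1 = 5·115 − 41·14
1 = −41·244 + 87·115
1 = 87·847 − 302·244
Hence 244⁻¹ ≡ -302 ≡ 545 (mod 847).

545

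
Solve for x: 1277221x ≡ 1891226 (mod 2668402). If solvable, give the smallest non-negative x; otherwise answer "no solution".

no solution

gcd(1277221, 2668402):
2668402 = 2·1277221 + 113960
1277221 = 11·113960 + 23661
113960 = 4·23661 + 19316
23661 = 1·19316 + 4345
19316 = 4·4345 + 1936
4345 = 2·1936 + 473
1936 = 4·473 + 44
473 = 10·44 + 33
44 = 1·33 + 11
33 = 3·11 + 0
gcd = 11, but 11 ∤ 1891226, so the congruence has no solution.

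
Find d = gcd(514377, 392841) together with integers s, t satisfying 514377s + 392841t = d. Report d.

9

Apply Euclid's algorithm to 514377 and 392841:
514377 = 1×392841 + 121536
392841 = 3×121536 + 28233
121536 = 4×28233 + 8604
28233 = 3×8604 + 2421
8604 = 3×2421 + 1341
2421 = 1×1341 + 1080
1341 = 1×1080 + 261
1080 = 4×261 + 36
261 = 7×36 + 9
36 = 4×9 + 0
gcd(514377, 392841) = 9.
Express as a combination:
9 = 261 − 7·36
9 = −7·1080 + 29·261
9 = 29·1341 − 36·1080
9 = −36·2421 + 65·1341
9 = 65·8604 − 231·2421
9 = −231·28233 + 758·8604
9 = 758·121536 − 3263·28233
9 = −3263·392841 + 10547·121536
9 = 10547·514377 − 13810·392841
So 9 = (10547)·514377 + (-13810)·392841.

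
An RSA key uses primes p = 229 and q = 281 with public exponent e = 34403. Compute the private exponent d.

φ(n) = (p−1)(q−1) = 228·280 = 63840.
Need d with 34403·d ≡ 1 (mod 63840). Apply the extended Euclidean algorithm:
63840 = 1·34403 + 29437
34403 = 1·29437 + 4966
29437 = 5·4966 + 4607
4966 = 1·4607 + 359
4607 = 12·359 + 299
359 = 1·299 + 60
299 = 4·60 + 59
60 = 1·59 + 1
59 = 59·1 + 0
Back-substitute:
1 = 60 − 59
1 = −299 + 5·60
1 = 5·359 − 6·299
1 = −6·4607 + 77·359
1 = 77·4966 − 83·4607
1 = −83·29437 + 492·4966
1 = 492·34403 − 575·29437
1 = −575·63840 + 1067·34403
So 34403·1067 ≡ 1 (mod 63840), hence d = 1067.

1067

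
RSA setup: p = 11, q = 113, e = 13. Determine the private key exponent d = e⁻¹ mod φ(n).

φ(n) = (p−1)(q−1) = 10·112 = 1120.
Need d with 13·d ≡ 1 (mod 1120). Apply the extended Euclidean algorithm:
1120 = 86*13 + 2
13 = 6*2 + 1
2 = 2*1 + 0
Back-substitute:
1 = 13 − 6·2
1 = −6·1120 + 517·13
So 13·517 ≡ 1 (mod 1120), hence d = 517.

517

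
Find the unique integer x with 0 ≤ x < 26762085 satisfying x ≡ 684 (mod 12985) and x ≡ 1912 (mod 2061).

Write x = 684 + 12985·k. Then 12985·k ≡ 1912 − 684 ≡ 1228 (mod 2061).
Need 12985⁻¹ mod 2061. Extended Euclid on (2061, 619):
2061 = 3×619 + 204
619 = 3×204 + 7
204 = 29×7 + 1
7 = 7×1 + 0
Back-substitute:
1 = 204 − 29·7
1 = −29·619 + 88·204
1 = 88·2061 − 293·619
12985⁻¹ ≡ 1768 (mod 2061), so k ≡ 1768·1228 ≡ 871 (mod 2061).
x = 684 + 12985·871 = 11310619.

11310619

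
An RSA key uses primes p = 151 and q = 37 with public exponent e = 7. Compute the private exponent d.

1543

φ(n) = (p−1)(q−1) = 150·36 = 5400.
Need d with 7·d ≡ 1 (mod 5400). Apply the extended Euclidean algorithm:
5400 = 771·7 + 3
7 = 2·3 + 1
3 = 3·1 + 0
Back-substitute:
1 = 7 − 2·3
1 = −2·5400 + 1543·7
So 7·1543 ≡ 1 (mod 5400), hence d = 1543.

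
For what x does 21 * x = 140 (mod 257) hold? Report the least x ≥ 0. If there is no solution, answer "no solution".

178

First find gcd(21, 257):
257 = 12·21 + 5
21 = 4·5 + 1
5 = 5·1 + 0
gcd = 1, so a unique solution mod 257 exists.
Back-substitute for the Bézout coefficients:
1 = 21 − 4·5
1 = −4·257 + 49·21
So 21·(49) ≡ 1 (mod 257), giving 21⁻¹ ≡ 49.
x ≡ 21⁻¹·140 ≡ 49·140 ≡ 178 (mod 257).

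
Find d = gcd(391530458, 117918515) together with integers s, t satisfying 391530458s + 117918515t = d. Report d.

Apply Euclid's algorithm to 391530458 and 117918515:
391530458 = 3*117918515 + 37774913
117918515 = 3*37774913 + 4593776
37774913 = 8*4593776 + 1024705
4593776 = 4*1024705 + 494956
1024705 = 2*494956 + 34793
494956 = 14*34793 + 7854
34793 = 4*7854 + 3377
7854 = 2*3377 + 1100
3377 = 3*1100 + 77
1100 = 14*77 + 22
77 = 3*22 + 11
22 = 2*11 + 0
gcd(391530458, 117918515) = 11.
Express as a combination:
11 = 77 − 3·22
11 = −3·1100 + 43·77
11 = 43·3377 − 132·1100
11 = −132·7854 + 307·3377
11 = 307·34793 − 1360·7854
11 = −1360·494956 + 19347·34793
11 = 19347·1024705 − 40054·494956
11 = −40054·4593776 + 179563·1024705
11 = 179563·37774913 − 1476558·4593776
11 = −1476558·117918515 + 4609237·37774913
11 = 4609237·391530458 − 15304269·117918515
So 11 = (4609237)·391530458 + (-15304269)·117918515.

11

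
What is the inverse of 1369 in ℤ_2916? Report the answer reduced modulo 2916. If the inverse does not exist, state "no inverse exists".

901

Extended Euclidean algorithm:
2916 = 2·1369 + 178
1369 = 7·178 + 123
178 = 1·123 + 55
123 = 2·55 + 13
55 = 4·13 + 3
13 = 4·3 + 1
3 = 3·1 + 0
Since gcd(1369, 2916) = 1, back-substitute to write 1 as a combination:
1 = 13 − 4·3
1 = −4·55 + 17·13
1 = 17·123 − 38·55
1 = −38·178 + 55·123
1 = 55·1369 − 423·178
1 = −423·2916 + 901·1369
So 1369·901 ≡ 1 (mod 2916).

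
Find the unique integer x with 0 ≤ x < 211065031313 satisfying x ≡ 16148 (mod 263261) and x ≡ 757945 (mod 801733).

191181207392

Write x = 16148 + 263261·k. Then 263261·k ≡ 757945 − 16148 ≡ 741797 (mod 801733).
Need 263261⁻¹ mod 801733. Extended Euclid on (801733, 263261):
801733 = 3*263261 + 11950
263261 = 22*11950 + 361
11950 = 33*361 + 37
361 = 9*37 + 28
37 = 1*28 + 9
28 = 3*9 + 1
9 = 9*1 + 0
Back-substitute:
1 = 28 − 3·9
1 = −3·37 + 4·28
1 = 4·361 − 39·37
1 = −39·11950 + 1291·361
1 = 1291·263261 − 28441·11950
1 = −28441·801733 + 86614·263261
263261⁻¹ ≡ 86614 (mod 801733), so k ≡ 86614·741797 ≡ 726204 (mod 801733).
x = 16148 + 263261·726204 = 191181207392.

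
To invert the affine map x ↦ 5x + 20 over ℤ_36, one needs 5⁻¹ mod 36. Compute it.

gcd(36, 5) by repeated division:
36 = 7*5 + 1
5 = 5*1 + 0
The gcd is 1. Working backward:
1 = 36 − 7·5
Hence 5⁻¹ ≡ -7 ≡ 29 (mod 36).

29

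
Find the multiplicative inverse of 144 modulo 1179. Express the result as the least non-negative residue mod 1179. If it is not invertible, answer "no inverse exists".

no inverse exists

Euclidean algorithm on 1179, 144:
1179 = 8×144 + 27
144 = 5×27 + 9
27 = 3×9 + 0
Since gcd = 9 > 1, 144 is not a unit mod 1179.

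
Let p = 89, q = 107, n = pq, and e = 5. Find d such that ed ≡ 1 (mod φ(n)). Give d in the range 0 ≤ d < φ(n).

5597

φ(n) = (p−1)(q−1) = 88·106 = 9328.
Need d with 5·d ≡ 1 (mod 9328). Apply the extended Euclidean algorithm:
9328 = 1865·5 + 3
5 = 1·3 + 2
3 = 1·2 + 1
2 = 2·1 + 0
Back-substitute:
1 = 3 − 2
1 = −5 + 2·3
1 = 2·9328 − 3731·5
So 5·(-3731) ≡ 1 (mod 9328), hence d ≡ -3731 ≡ 5597 (mod 9328).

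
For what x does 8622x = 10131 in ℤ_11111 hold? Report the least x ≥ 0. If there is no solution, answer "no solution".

First find gcd(8622, 11111):
11111 = 1*8622 + 2489
8622 = 3*2489 + 1155
2489 = 2*1155 + 179
1155 = 6*179 + 81
179 = 2*81 + 17
81 = 4*17 + 13
17 = 1*13 + 4
13 = 3*4 + 1
4 = 4*1 + 0
gcd = 1, so a unique solution mod 11111 exists.
Back-substitute for the Bézout coefficients:
1 = 13 − 3·4
1 = −3·17 + 4·13
1 = 4·81 − 19·17
1 = −19·179 + 42·81
1 = 42·1155 − 271·179
1 = −271·2489 + 584·1155
1 = 584·8622 − 2023·2489
1 = −2023·11111 + 2607·8622
So 8622·(2607) ≡ 1 (mod 11111), giving 8622⁻¹ ≡ 2607.
x ≡ 8622⁻¹·10131 ≡ 2607·10131 ≡ 670 (mod 11111).

670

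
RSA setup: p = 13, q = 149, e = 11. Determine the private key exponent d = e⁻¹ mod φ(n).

323

φ(n) = (p−1)(q−1) = 12·148 = 1776.
Need d with 11·d ≡ 1 (mod 1776). Apply the extended Euclidean algorithm:
1776 = 161×11 + 5
11 = 2×5 + 1
5 = 5×1 + 0
Back-substitute:
1 = 11 − 2·5
1 = −2·1776 + 323·11
So 11·323 ≡ 1 (mod 1776), hence d = 323.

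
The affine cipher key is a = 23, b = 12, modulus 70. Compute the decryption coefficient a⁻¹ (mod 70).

67

Apply the Euclidean algorithm to 70 and 23:
70 = 3·23 + 1
23 = 23·1 + 0
gcd = 1, so the inverse exists. Back-substitute:
1 = 70 − 3·23
Hence 23⁻¹ ≡ -3 ≡ 67 (mod 70).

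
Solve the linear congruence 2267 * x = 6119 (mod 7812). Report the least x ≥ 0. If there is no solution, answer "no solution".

First find gcd(2267, 7812):
7812 = 3·2267 + 1011
2267 = 2·1011 + 245
1011 = 4·245 + 31
245 = 7·31 + 28
31 = 1·28 + 3
28 = 9·3 + 1
3 = 3·1 + 0
gcd = 1, so a unique solution mod 7812 exists.
Back-substitute for the Bézout coefficients:
1 = 28 − 9·3
1 = −9·31 + 10·28
1 = 10·245 − 79·31
1 = −79·1011 + 326·245
1 = 326·2267 − 731·1011
1 = −731·7812 + 2519·2267
So 2267·(2519) ≡ 1 (mod 7812), giving 2267⁻¹ ≡ 2519.
x ≡ 2267⁻¹·6119 ≡ 2519·6119 ≡ 685 (mod 7812).

685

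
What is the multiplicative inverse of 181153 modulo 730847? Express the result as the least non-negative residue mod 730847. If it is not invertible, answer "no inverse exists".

101627

gcd(730847, 181153) by repeated division:
730847 = 4*181153 + 6235
181153 = 29*6235 + 338
6235 = 18*338 + 151
338 = 2*151 + 36
151 = 4*36 + 7
36 = 5*7 + 1
7 = 7*1 + 0
The gcd is 1. Working backward:
1 = 36 − 5·7
1 = −5·151 + 21·36
1 = 21·338 − 47·151
1 = −47·6235 + 867·338
1 = 867·181153 − 25190·6235
1 = −25190·730847 + 101627·181153
So 181153·101627 ≡ 1 (mod 730847).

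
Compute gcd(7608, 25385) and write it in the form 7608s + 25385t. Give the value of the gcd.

1

Apply Euclid's algorithm to 25385 and 7608:
25385 = 3*7608 + 2561
7608 = 2*2561 + 2486
2561 = 1*2486 + 75
2486 = 33*75 + 11
75 = 6*11 + 9
11 = 1*9 + 2
9 = 4*2 + 1
2 = 2*1 + 0
gcd(7608, 25385) = 1.
Express as a combination:
1 = 9 − 4·2
1 = −4·11 + 5·9
1 = 5·75 − 34·11
1 = −34·2486 + 1127·75
1 = 1127·2561 − 1161·2486
1 = −1161·7608 + 3449·2561
1 = 3449·25385 − 11508·7608
So 1 = (3449)·25385 + (-11508)·7608.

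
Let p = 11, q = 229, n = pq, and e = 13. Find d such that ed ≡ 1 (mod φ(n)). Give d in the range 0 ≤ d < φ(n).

φ(n) = (p−1)(q−1) = 10·228 = 2280.
Need d with 13·d ≡ 1 (mod 2280). Apply the extended Euclidean algorithm:
2280 = 175*13 + 5
13 = 2*5 + 3
5 = 1*3 + 2
3 = 1*2 + 1
2 = 2*1 + 0
Back-substitute:
1 = 3 − 2
1 = −5 + 2·3
1 = 2·13 − 5·5
1 = −5·2280 + 877·13
So 13·877 ≡ 1 (mod 2280), hence d = 877.

877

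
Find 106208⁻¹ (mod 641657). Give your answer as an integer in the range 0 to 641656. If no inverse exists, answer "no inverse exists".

482880

Run Euclid on (641657, 106208):
641657 = 6·106208 + 4409
106208 = 24·4409 + 392
4409 = 11·392 + 97
392 = 4·97 + 4
97 = 24·4 + 1
4 = 4·1 + 0
Since gcd(106208, 641657) = 1, back-substitute to write 1 as a combination:
1 = 97 − 24·4
1 = −24·392 + 97·97
1 = 97·4409 − 1091·392
1 = −1091·106208 + 26281·4409
1 = 26281·641657 − 158777·106208
So 106208·(-158777) ≡ 1 (mod 641657), and -158777 ≡ 482880 (mod 641657).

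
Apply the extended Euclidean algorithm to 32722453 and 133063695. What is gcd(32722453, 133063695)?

1

Apply Euclid's algorithm to 133063695 and 32722453:
133063695 = 4×32722453 + 2173883
32722453 = 15×2173883 + 114208
2173883 = 19×114208 + 3931
114208 = 29×3931 + 209
3931 = 18×209 + 169
209 = 1×169 + 40
169 = 4×40 + 9
40 = 4×9 + 4
9 = 2×4 + 1
4 = 4×1 + 0
gcd(32722453, 133063695) = 1.
Express as a combination:
1 = 9 − 2·4
1 = −2·40 + 9·9
1 = 9·169 − 38·40
1 = −38·209 + 47·169
1 = 47·3931 − 884·209
1 = −884·114208 + 25683·3931
1 = 25683·2173883 − 488861·114208
1 = −488861·32722453 + 7358598·2173883
1 = 7358598·133063695 − 29923253·32722453
So 1 = (7358598)·133063695 + (-29923253)·32722453.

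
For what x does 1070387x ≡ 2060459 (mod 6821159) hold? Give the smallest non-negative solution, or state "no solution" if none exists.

4637790

First find gcd(1070387, 6821159):
6821159 = 6×1070387 + 398837
1070387 = 2×398837 + 272713
398837 = 1×272713 + 126124
272713 = 2×126124 + 20465
126124 = 6×20465 + 3334
20465 = 6×3334 + 461
3334 = 7×461 + 107
461 = 4×107 + 33
107 = 3×33 + 8
33 = 4×8 + 1
8 = 8×1 + 0
gcd = 1, so a unique solution mod 6821159 exists.
Back-substitute for the Bézout coefficients:
1 = 33 − 4·8
1 = −4·107 + 13·33
1 = 13·461 − 56·107
1 = −56·3334 + 405·461
1 = 405·20465 − 2486·3334
1 = −2486·126124 + 15321·20465
1 = 15321·272713 − 33128·126124
1 = −33128·398837 + 48449·272713
1 = 48449·1070387 − 130026·398837
1 = −130026·6821159 + 828605·1070387
So 1070387·(828605) ≡ 1 (mod 6821159), giving 1070387⁻¹ ≡ 828605.
x ≡ 1070387⁻¹·2060459 ≡ 828605·2060459 ≡ 4637790 (mod 6821159).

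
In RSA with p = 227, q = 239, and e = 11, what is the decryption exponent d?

φ(n) = (p−1)(q−1) = 226·238 = 53788.
Need d with 11·d ≡ 1 (mod 53788). Apply the extended Euclidean algorithm:
53788 = 4889*11 + 9
11 = 1*9 + 2
9 = 4*2 + 1
2 = 2*1 + 0
Back-substitute:
1 = 9 − 4·2
1 = −4·11 + 5·9
1 = 5·53788 − 24449·11
So 11·(-24449) ≡ 1 (mod 53788), hence d ≡ -24449 ≡ 29339 (mod 53788).

29339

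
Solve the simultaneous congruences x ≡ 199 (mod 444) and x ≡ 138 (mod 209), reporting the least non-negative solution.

31279

Write x = 199 + 444·k. Then 444·k ≡ 138 − 199 ≡ 148 (mod 209).
Need 444⁻¹ mod 209. Extended Euclid on (209, 26):
209 = 8*26 + 1
26 = 26*1 + 0
Back-substitute:
1 = 209 − 8·26
444⁻¹ ≡ 201 (mod 209), so k ≡ 201·148 ≡ 70 (mod 209).
x = 199 + 444·70 = 31279.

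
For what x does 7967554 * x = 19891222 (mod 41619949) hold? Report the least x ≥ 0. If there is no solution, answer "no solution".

gcd(7967554, 41619949):
41619949 = 5*7967554 + 1782179
7967554 = 4*1782179 + 838838
1782179 = 2*838838 + 104503
838838 = 8*104503 + 2814
104503 = 37*2814 + 385
2814 = 7*385 + 119
385 = 3*119 + 28
119 = 4*28 + 7
28 = 4*7 + 0
gcd = 7, but 7 ∤ 19891222, so the congruence has no solution.

no solution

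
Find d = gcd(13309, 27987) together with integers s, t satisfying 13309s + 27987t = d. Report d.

Euclidean algorithm:
27987 = 2·13309 + 1369
13309 = 9·1369 + 988
1369 = 1·988 + 381
988 = 2·381 + 226
381 = 1·226 + 155
226 = 1·155 + 71
155 = 2·71 + 13
71 = 5·13 + 6
13 = 2·6 + 1
6 = 6·1 + 0
gcd(13309, 27987) = 1.
Working backward:
1 = 13 − 2·6
1 = −2·71 + 11·13
1 = 11·155 − 24·71
1 = −24·226 + 35·155
1 = 35·381 − 59·226
1 = −59·988 + 153·381
1 = 153·1369 − 212·988
1 = −212·13309 + 2061·1369
1 = 2061·27987 − 4334·13309
So 1 = (2061)·27987 + (-4334)·13309.

1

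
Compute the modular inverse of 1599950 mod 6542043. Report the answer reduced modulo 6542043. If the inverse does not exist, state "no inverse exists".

6328778

Run Euclid on (6542043, 1599950):
6542043 = 4·1599950 + 142243
1599950 = 11·142243 + 35277
142243 = 4·35277 + 1135
35277 = 31·1135 + 92
1135 = 12·92 + 31
92 = 2·31 + 30
31 = 1·30 + 1
30 = 30·1 + 0
gcd = 1, so the inverse exists. Back-substitute:
1 = 31 − 30
1 = −92 + 3·31
1 = 3·1135 − 37·92
1 = −37·35277 + 1150·1135
1 = 1150·142243 − 4637·35277
1 = −4637·1599950 + 52157·142243
1 = 52157·6542043 − 213265·1599950
Thus 1599950·(-213265) ≡ 1 (mod 6542043); reducing, -213265 mod 6542043 = 6328778.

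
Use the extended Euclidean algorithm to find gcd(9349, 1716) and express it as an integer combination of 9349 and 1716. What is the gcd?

Repeated division:
9349 = 5*1716 + 769
1716 = 2*769 + 178
769 = 4*178 + 57
178 = 3*57 + 7
57 = 8*7 + 1
7 = 7*1 + 0
gcd(9349, 1716) = 1.
Express as a combination:
1 = 57 − 8·7
1 = −8·178 + 25·57
1 = 25·769 − 108·178
1 = −108·1716 + 241·769
1 = 241·9349 − 1313·1716
So 1 = (241)·9349 + (-1313)·1716.

1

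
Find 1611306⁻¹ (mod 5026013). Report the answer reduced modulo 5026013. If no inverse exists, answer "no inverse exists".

gcd(5026013, 1611306) by repeated division:
5026013 = 3×1611306 + 192095
1611306 = 8×192095 + 74546
192095 = 2×74546 + 43003
74546 = 1×43003 + 31543
43003 = 1×31543 + 11460
31543 = 2×11460 + 8623
11460 = 1×8623 + 2837
8623 = 3×2837 + 112
2837 = 25×112 + 37
112 = 3×37 + 1
37 = 37×1 + 0
The gcd is 1. Working backward:
1 = 112 − 3·37
1 = −3·2837 + 76·112
1 = 76·8623 − 231·2837
1 = −231·11460 + 307·8623
1 = 307·31543 − 845·11460
1 = −845·43003 + 1152·31543
1 = 1152·74546 − 1997·43003
1 = −1997·192095 + 5146·74546
1 = 5146·1611306 − 43165·192095
1 = −43165·5026013 + 134641·1611306
So 1611306·134641 ≡ 1 (mod 5026013).

134641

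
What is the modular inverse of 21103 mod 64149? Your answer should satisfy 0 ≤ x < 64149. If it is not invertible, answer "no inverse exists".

gcd(64149, 21103) by repeated division:
64149 = 3·21103 + 840
21103 = 25·840 + 103
840 = 8·103 + 16
103 = 6·16 + 7
16 = 2·7 + 2
7 = 3·2 + 1
2 = 2·1 + 0
Since gcd(21103, 64149) = 1, back-substitute to write 1 as a combination:
1 = 7 − 3·2
1 = −3·16 + 7·7
1 = 7·103 − 45·16
1 = −45·840 + 367·103
1 = 367·21103 − 9220·840
1 = −9220·64149 + 28027·21103
So 21103·28027 ≡ 1 (mod 64149).

28027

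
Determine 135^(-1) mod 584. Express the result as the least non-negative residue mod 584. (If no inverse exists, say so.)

199

Run Euclid on (584, 135):
584 = 4·135 + 44
135 = 3·44 + 3
44 = 14·3 + 2
3 = 1·2 + 1
2 = 2·1 + 0
Since gcd(135, 584) = 1, back-substitute to write 1 as a combination:
1 = 3 − 2
1 = −44 + 15·3
1 = 15·135 − 46·44
1 = −46·584 + 199·135
So 135·199 ≡ 1 (mod 584).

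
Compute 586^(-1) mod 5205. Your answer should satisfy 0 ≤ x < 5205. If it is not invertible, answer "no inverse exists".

151

gcd(5205, 586) by repeated division:
5205 = 8×586 + 517
586 = 1×517 + 69
517 = 7×69 + 34
69 = 2×34 + 1
34 = 34×1 + 0
gcd = 1, so the inverse exists. Back-substitute:
1 = 69 − 2·34
1 = −2·517 + 15·69
1 = 15·586 − 17·517
1 = −17·5205 + 151·586
So 586·151 ≡ 1 (mod 5205).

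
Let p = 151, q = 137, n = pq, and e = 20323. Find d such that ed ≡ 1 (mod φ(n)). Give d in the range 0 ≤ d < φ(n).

12187

φ(n) = (p−1)(q−1) = 150·136 = 20400.
Need d with 20323·d ≡ 1 (mod 20400). Apply the extended Euclidean algorithm:
20400 = 1·20323 + 77
20323 = 263·77 + 72
77 = 1·72 + 5
72 = 14·5 + 2
5 = 2·2 + 1
2 = 2·1 + 0
Back-substitute:
1 = 5 − 2·2
1 = −2·72 + 29·5
1 = 29·77 − 31·72
1 = −31·20323 + 8182·77
1 = 8182·20400 − 8213·20323
So 20323·(-8213) ≡ 1 (mod 20400), hence d ≡ -8213 ≡ 12187 (mod 20400).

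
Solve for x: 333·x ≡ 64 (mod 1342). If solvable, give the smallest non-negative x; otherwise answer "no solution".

First find gcd(333, 1342):
1342 = 4*333 + 10
333 = 33*10 + 3
10 = 3*3 + 1
3 = 3*1 + 0
gcd = 1, so a unique solution mod 1342 exists.
Back-substitute for the Bézout coefficients:
1 = 10 − 3·3
1 = −3·333 + 100·10
1 = 100·1342 − 403·333
So 333·(-403) ≡ 1 (mod 1342), giving 333⁻¹ ≡ 939.
x ≡ 333⁻¹·64 ≡ 939·64 ≡ 1048 (mod 1342).

1048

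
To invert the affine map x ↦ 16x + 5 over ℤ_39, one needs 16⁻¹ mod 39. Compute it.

Apply the Euclidean algorithm to 39 and 16:
39 = 2*16 + 7
16 = 2*7 + 2
7 = 3*2 + 1
2 = 2*1 + 0
gcd = 1, so the inverse exists. Back-substitute:
1 = 7 − 3·2
1 = −3·16 + 7·7
1 = 7·39 − 17·16
Thus 16·(-17) ≡ 1 (mod 39); reducing, -17 mod 39 = 22.

22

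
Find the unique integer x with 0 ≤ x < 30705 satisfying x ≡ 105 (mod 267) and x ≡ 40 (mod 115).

Write x = 105 + 267·k. Then 267·k ≡ 40 − 105 ≡ 50 (mod 115).
Need 267⁻¹ mod 115. Extended Euclid on (115, 37):
115 = 3·37 + 4
37 = 9·4 + 1
4 = 4·1 + 0
Back-substitute:
1 = 37 − 9·4
1 = −9·115 + 28·37
267⁻¹ ≡ 28 (mod 115), so k ≡ 28·50 ≡ 20 (mod 115).
x = 105 + 267·20 = 5445.

5445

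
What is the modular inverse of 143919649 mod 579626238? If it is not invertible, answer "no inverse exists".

445763749

gcd(579626238, 143919649) by repeated division:
579626238 = 4×143919649 + 3947642
143919649 = 36×3947642 + 1804537
3947642 = 2×1804537 + 338568
1804537 = 5×338568 + 111697
338568 = 3×111697 + 3477
111697 = 32×3477 + 433
3477 = 8×433 + 13
433 = 33×13 + 4
13 = 3×4 + 1
4 = 4×1 + 0
The gcd is 1. Working backward:
1 = 13 − 3·4
1 = −3·433 + 100·13
1 = 100·3477 − 803·433
1 = −803·111697 + 25796·3477
1 = 25796·338568 − 78191·111697
1 = −78191·1804537 + 416751·338568
1 = 416751·3947642 − 911693·1804537
1 = −911693·143919649 + 33237699·3947642
1 = 33237699·579626238 − 133862489·143919649
Thus 143919649·(-133862489) ≡ 1 (mod 579626238); reducing, -133862489 mod 579626238 = 445763749.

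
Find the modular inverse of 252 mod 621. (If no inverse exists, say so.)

no inverse exists

Compute gcd(252, 621):
621 = 2×252 + 117
252 = 2×117 + 18
117 = 6×18 + 9
18 = 2×9 + 0
gcd(252, 621) = 9 ≠ 1, so 252 has no multiplicative inverse modulo 621.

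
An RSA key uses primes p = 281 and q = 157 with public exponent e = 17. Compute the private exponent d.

φ(n) = (p−1)(q−1) = 280·156 = 43680.
Need d with 17·d ≡ 1 (mod 43680). Apply the extended Euclidean algorithm:
43680 = 2569·17 + 7
17 = 2·7 + 3
7 = 2·3 + 1
3 = 3·1 + 0
Back-substitute:
1 = 7 − 2·3
1 = −2·17 + 5·7
1 = 5·43680 − 12847·17
So 17·(-12847) ≡ 1 (mod 43680), hence d ≡ -12847 ≡ 30833 (mod 43680).

30833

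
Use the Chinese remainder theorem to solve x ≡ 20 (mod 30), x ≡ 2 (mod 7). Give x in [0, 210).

Write x = 20 + 30·k. Then 30·k ≡ 2 − 20 ≡ 3 (mod 7).
Need 30⁻¹ mod 7. Extended Euclid on (7, 2):
7 = 3·2 + 1
2 = 2·1 + 0
Back-substitute:
1 = 7 − 3·2
30⁻¹ ≡ 4 (mod 7), so k ≡ 4·3 ≡ 5 (mod 7).
x = 20 + 30·5 = 170.

170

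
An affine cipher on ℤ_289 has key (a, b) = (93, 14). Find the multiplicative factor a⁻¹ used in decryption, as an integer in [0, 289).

202

gcd(289, 93) by repeated division:
289 = 3*93 + 10
93 = 9*10 + 3
10 = 3*3 + 1
3 = 3*1 + 0
Since gcd(93, 289) = 1, back-substitute to write 1 as a combination:
1 = 10 − 3·3
1 = −3·93 + 28·10
1 = 28·289 − 87·93
Thus 93·(-87) ≡ 1 (mod 289); reducing, -87 mod 289 = 202.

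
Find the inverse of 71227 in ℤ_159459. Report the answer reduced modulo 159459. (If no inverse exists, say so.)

gcd(159459, 71227) by repeated division:
159459 = 2×71227 + 17005
71227 = 4×17005 + 3207
17005 = 5×3207 + 970
3207 = 3×970 + 297
970 = 3×297 + 79
297 = 3×79 + 60
79 = 1×60 + 19
60 = 3×19 + 3
19 = 6×3 + 1
3 = 3×1 + 0
gcd = 1, so the inverse exists. Back-substitute:
1 = 19 − 6·3
1 = −6·60 + 19·19
1 = 19·79 − 25·60
1 = −25·297 + 94·79
1 = 94·970 − 307·297
1 = −307·3207 + 1015·970
1 = 1015·17005 − 5382·3207
1 = −5382·71227 + 22543·17005
1 = 22543·159459 − 50468·71227
Hence 71227⁻¹ ≡ -50468 ≡ 108991 (mod 159459).

108991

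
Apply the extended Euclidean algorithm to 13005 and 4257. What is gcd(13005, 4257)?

Repeated division:
13005 = 3*4257 + 234
4257 = 18*234 + 45
234 = 5*45 + 9
45 = 5*9 + 0
gcd(13005, 4257) = 9.
Working backward:
9 = 234 − 5·45
9 = −5·4257 + 91·234
9 = 91·13005 − 278·4257
So 9 = (91)·13005 + (-278)·4257.

9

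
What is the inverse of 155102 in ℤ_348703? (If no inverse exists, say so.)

Extended Euclidean algorithm:
348703 = 2×155102 + 38499
155102 = 4×38499 + 1106
38499 = 34×1106 + 895
1106 = 1×895 + 211
895 = 4×211 + 51
211 = 4×51 + 7
51 = 7×7 + 2
7 = 3×2 + 1
2 = 2×1 + 0
Since gcd(155102, 348703) = 1, back-substitute to write 1 as a combination:
1 = 7 − 3·2
1 = −3·51 + 22·7
1 = 22·211 − 91·51
1 = −91·895 + 386·211
1 = 386·1106 − 477·895
1 = −477·38499 + 16604·1106
1 = 16604·155102 − 66893·38499
1 = −66893·348703 + 150390·155102
So 155102·150390 ≡ 1 (mod 348703).

150390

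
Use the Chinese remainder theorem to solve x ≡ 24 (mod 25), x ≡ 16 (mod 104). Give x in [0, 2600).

224

Write x = 24 + 25·k. Then 25·k ≡ 16 − 24 ≡ 96 (mod 104).
Need 25⁻¹ mod 104. Extended Euclid on (104, 25):
104 = 4×25 + 4
25 = 6×4 + 1
4 = 4×1 + 0
Back-substitute:
1 = 25 − 6·4
1 = −6·104 + 25·25
25⁻¹ ≡ 25 (mod 104), so k ≡ 25·96 ≡ 8 (mod 104).
x = 24 + 25·8 = 224.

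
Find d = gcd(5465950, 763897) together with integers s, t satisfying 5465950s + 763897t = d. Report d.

1

Apply Euclid's algorithm to 5465950 and 763897:
5465950 = 7*763897 + 118671
763897 = 6*118671 + 51871
118671 = 2*51871 + 14929
51871 = 3*14929 + 7084
14929 = 2*7084 + 761
7084 = 9*761 + 235
761 = 3*235 + 56
235 = 4*56 + 11
56 = 5*11 + 1
11 = 11*1 + 0
gcd(5465950, 763897) = 1.
Back-substituting:
1 = 56 − 5·11
1 = −5·235 + 21·56
1 = 21·761 − 68·235
1 = −68·7084 + 633·761
1 = 633·14929 − 1334·7084
1 = −1334·51871 + 4635·14929
1 = 4635·118671 − 10604·51871
1 = −10604·763897 + 68259·118671
1 = 68259·5465950 − 488417·763897
So 1 = (68259)·5465950 + (-488417)·763897.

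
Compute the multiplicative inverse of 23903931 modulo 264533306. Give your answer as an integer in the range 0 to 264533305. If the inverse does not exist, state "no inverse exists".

Run Euclid on (264533306, 23903931):
264533306 = 11×23903931 + 1590065
23903931 = 15×1590065 + 52956
1590065 = 30×52956 + 1385
52956 = 38×1385 + 326
1385 = 4×326 + 81
326 = 4×81 + 2
81 = 40×2 + 1
2 = 2×1 + 0
gcd = 1, so the inverse exists. Back-substitute:
1 = 81 − 40·2
1 = −40·326 + 161·81
1 = 161·1385 − 684·326
1 = −684·52956 + 26153·1385
1 = 26153·1590065 − 785274·52956
1 = −785274·23903931 + 11805263·1590065
1 = 11805263·264533306 − 130643167·23903931
Hence 23903931⁻¹ ≡ -130643167 ≡ 133890139 (mod 264533306).

133890139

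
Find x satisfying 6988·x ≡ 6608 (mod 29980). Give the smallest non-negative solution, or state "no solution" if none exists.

4141

First find gcd(6988, 29980):
29980 = 4*6988 + 2028
6988 = 3*2028 + 904
2028 = 2*904 + 220
904 = 4*220 + 24
220 = 9*24 + 4
24 = 6*4 + 0
gcd = 4 and 4 | 6608, so solutions exist. Divide through by 4: 1747x ≡ 1652 (mod 7495).
Now find 1747⁻¹ mod 7495:
7495 = 4×1747 + 507
1747 = 3×507 + 226
507 = 2×226 + 55
226 = 4×55 + 6
55 = 9×6 + 1
6 = 6×1 + 0
Back-substitute:
1 = 55 − 9·6
1 = −9·226 + 37·55
1 = 37·507 − 83·226
1 = −83·1747 + 286·507
1 = 286·7495 − 1227·1747
So 1747·(-1227) ≡ 1 (mod 7495), i.e. 1747⁻¹ ≡ 6268.
Then x ≡ 6268·1652 ≡ 4141 (mod 7495); the smallest non-negative solution is x = 4141.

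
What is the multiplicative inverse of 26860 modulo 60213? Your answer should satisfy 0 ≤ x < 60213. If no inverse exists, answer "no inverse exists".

Extended Euclidean algorithm:
60213 = 2·26860 + 6493
26860 = 4·6493 + 888
6493 = 7·888 + 277
888 = 3·277 + 57
277 = 4·57 + 49
57 = 1·49 + 8
49 = 6·8 + 1
8 = 8·1 + 0
gcd = 1, so the inverse exists. Back-substitute:
1 = 49 − 6·8
1 = −6·57 + 7·49
1 = 7·277 − 34·57
1 = −34·888 + 109·277
1 = 109·6493 − 797·888
1 = −797·26860 + 3297·6493
1 = 3297·60213 − 7391·26860
So 26860·(-7391) ≡ 1 (mod 60213), and -7391 ≡ 52822 (mod 60213).

52822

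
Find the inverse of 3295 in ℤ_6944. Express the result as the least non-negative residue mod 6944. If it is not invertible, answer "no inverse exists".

gcd(6944, 3295) by repeated division:
6944 = 2·3295 + 354
3295 = 9·354 + 109
354 = 3·109 + 27
109 = 4·27 + 1
27 = 27·1 + 0
The gcd is 1. Working backward:
1 = 109 − 4·27
1 = −4·354 + 13·109
1 = 13·3295 − 121·354
1 = −121·6944 + 255·3295
So 3295·255 ≡ 1 (mod 6944).

255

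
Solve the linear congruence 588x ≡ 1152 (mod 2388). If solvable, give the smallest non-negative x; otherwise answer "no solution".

First find gcd(588, 2388):
2388 = 4×588 + 36
588 = 16×36 + 12
36 = 3×12 + 0
gcd = 12 and 12 | 1152, so solutions exist. Divide through by 12: 49x ≡ 96 (mod 199).
Now find 49⁻¹ mod 199:
199 = 4×49 + 3
49 = 16×3 + 1
3 = 3×1 + 0
Back-substitute:
1 = 49 − 16·3
1 = −16·199 + 65·49
So 49⁻¹ ≡ 65 (mod 199).
Then x ≡ 65·96 ≡ 71 (mod 199); the smallest non-negative solution is x = 71.

71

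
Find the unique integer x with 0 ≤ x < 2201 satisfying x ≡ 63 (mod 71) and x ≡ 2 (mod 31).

Write x = 63 + 71·k. Then 71·k ≡ 2 − 63 ≡ 1 (mod 31).
Need 71⁻¹ mod 31. Extended Euclid on (31, 9):
31 = 3×9 + 4
9 = 2×4 + 1
4 = 4×1 + 0
Back-substitute:
1 = 9 − 2·4
1 = −2·31 + 7·9
71⁻¹ ≡ 7 (mod 31), so k ≡ 7·1 ≡ 7 (mod 31).
x = 63 + 71·7 = 560.

560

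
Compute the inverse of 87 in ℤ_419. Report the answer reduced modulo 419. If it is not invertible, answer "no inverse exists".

236

gcd(419, 87) by repeated division:
419 = 4*87 + 71
87 = 1*71 + 16
71 = 4*16 + 7
16 = 2*7 + 2
7 = 3*2 + 1
2 = 2*1 + 0
gcd = 1, so the inverse exists. Back-substitute:
1 = 7 − 3·2
1 = −3·16 + 7·7
1 = 7·71 − 31·16
1 = −31·87 + 38·71
1 = 38·419 − 183·87
Hence 87⁻¹ ≡ -183 ≡ 236 (mod 419).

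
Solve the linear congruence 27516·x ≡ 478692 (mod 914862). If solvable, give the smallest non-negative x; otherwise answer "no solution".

109737

First find gcd(27516, 914862):
914862 = 33·27516 + 6834
27516 = 4·6834 + 180
6834 = 37·180 + 174
180 = 1·174 + 6
174 = 29·6 + 0
gcd = 6 and 6 | 478692, so solutions exist. Divide through by 6: 4586x ≡ 79782 (mod 152477).
Now find 4586⁻¹ mod 152477:
152477 = 33*4586 + 1139
4586 = 4*1139 + 30
1139 = 37*30 + 29
30 = 1*29 + 1
29 = 29*1 + 0
Back-substitute:
1 = 30 − 29
1 = −1139 + 38·30
1 = 38·4586 − 153·1139
1 = −153·152477 + 5087·4586
So 4586⁻¹ ≡ 5087 (mod 152477).
Then x ≡ 5087·79782 ≡ 109737 (mod 152477); the smallest non-negative solution is x = 109737.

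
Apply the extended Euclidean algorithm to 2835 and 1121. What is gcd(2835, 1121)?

Apply Euclid's algorithm to 2835 and 1121:
2835 = 2*1121 + 593
1121 = 1*593 + 528
593 = 1*528 + 65
528 = 8*65 + 8
65 = 8*8 + 1
8 = 8*1 + 0
gcd(2835, 1121) = 1.
Working backward:
1 = 65 − 8·8
1 = −8·528 + 65·65
1 = 65·593 − 73·528
1 = −73·1121 + 138·593
1 = 138·2835 − 349·1121
So 1 = (138)·2835 + (-349)·1121.

1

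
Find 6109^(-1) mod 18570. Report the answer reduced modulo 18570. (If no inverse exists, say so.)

Apply the Euclidean algorithm to 18570 and 6109:
18570 = 3·6109 + 243
6109 = 25·243 + 34
243 = 7·34 + 5
34 = 6·5 + 4
5 = 1·4 + 1
4 = 4·1 + 0
gcd = 1, so the inverse exists. Back-substitute:
1 = 5 − 4
1 = −34 + 7·5
1 = 7·243 − 50·34
1 = −50·6109 + 1257·243
1 = 1257·18570 − 3821·6109
Thus 6109·(-3821) ≡ 1 (mod 18570); reducing, -3821 mod 18570 = 14749.

14749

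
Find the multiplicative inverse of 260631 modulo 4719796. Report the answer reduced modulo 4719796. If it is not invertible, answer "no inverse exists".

Apply the Euclidean algorithm to 4719796 and 260631:
4719796 = 18·260631 + 28438
260631 = 9·28438 + 4689
28438 = 6·4689 + 304
4689 = 15·304 + 129
304 = 2·129 + 46
129 = 2·46 + 37
46 = 1·37 + 9
37 = 4·9 + 1
9 = 9·1 + 0
Since gcd(260631, 4719796) = 1, back-substitute to write 1 as a combination:
1 = 37 − 4·9
1 = −4·46 + 5·37
1 = 5·129 − 14·46
1 = −14·304 + 33·129
1 = 33·4689 − 509·304
1 = −509·28438 + 3087·4689
1 = 3087·260631 − 28292·28438
1 = −28292·4719796 + 512343·260631
So 260631·512343 ≡ 1 (mod 4719796).

512343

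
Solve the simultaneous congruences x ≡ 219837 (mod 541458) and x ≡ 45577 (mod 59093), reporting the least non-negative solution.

20426722887

Write x = 219837 + 541458·k. Then 541458·k ≡ 45577 − 219837 ≡ 3019 (mod 59093).
Need 541458⁻¹ mod 59093. Extended Euclid on (59093, 9621):
59093 = 6*9621 + 1367
9621 = 7*1367 + 52
1367 = 26*52 + 15
52 = 3*15 + 7
15 = 2*7 + 1
7 = 7*1 + 0
Back-substitute:
1 = 15 − 2·7
1 = −2·52 + 7·15
1 = 7·1367 − 184·52
1 = −184·9621 + 1295·1367
1 = 1295·59093 − 7954·9621
541458⁻¹ ≡ 51139 (mod 59093), so k ≡ 51139·3019 ≡ 37725 (mod 59093).
x = 219837 + 541458·37725 = 20426722887.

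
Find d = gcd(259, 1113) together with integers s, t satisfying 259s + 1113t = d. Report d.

Apply Euclid's algorithm to 1113 and 259:
1113 = 4*259 + 77
259 = 3*77 + 28
77 = 2*28 + 21
28 = 1*21 + 7
21 = 3*7 + 0
gcd(259, 1113) = 7.
Express as a combination:
7 = 28 − 21
7 = −77 + 3·28
7 = 3·259 − 10·77
7 = −10·1113 + 43·259
So 7 = (-10)·1113 + (43)·259.

7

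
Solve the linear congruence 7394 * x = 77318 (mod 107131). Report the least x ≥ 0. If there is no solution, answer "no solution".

First find gcd(7394, 107131):
107131 = 14·7394 + 3615
7394 = 2·3615 + 164
3615 = 22·164 + 7
164 = 23·7 + 3
7 = 2·3 + 1
3 = 3·1 + 0
gcd = 1, so a unique solution mod 107131 exists.
Back-substitute for the Bézout coefficients:
1 = 7 − 2·3
1 = −2·164 + 47·7
1 = 47·3615 − 1036·164
1 = −1036·7394 + 2119·3615
1 = 2119·107131 − 30702·7394
So 7394·(-30702) ≡ 1 (mod 107131), giving 7394⁻¹ ≡ 76429.
x ≡ 7394⁻¹·77318 ≡ 76429·77318 ≡ 98593 (mod 107131).

98593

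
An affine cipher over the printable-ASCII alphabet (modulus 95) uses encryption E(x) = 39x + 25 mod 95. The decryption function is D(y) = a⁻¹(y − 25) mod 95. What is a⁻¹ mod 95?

Extended Euclidean algorithm:
95 = 2·39 + 17
39 = 2·17 + 5
17 = 3·5 + 2
5 = 2·2 + 1
2 = 2·1 + 0
The gcd is 1. Working backward:
1 = 5 − 2·2
1 = −2·17 + 7·5
1 = 7·39 − 16·17
1 = −16·95 + 39·39
So 39·39 ≡ 1 (mod 95).

39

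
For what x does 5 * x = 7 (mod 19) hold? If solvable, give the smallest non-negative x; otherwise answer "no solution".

9

First find gcd(5, 19):
19 = 3*5 + 4
5 = 1*4 + 1
4 = 4*1 + 0
gcd = 1, so a unique solution mod 19 exists.
Back-substitute for the Bézout coefficients:
1 = 5 − 4
1 = −19 + 4·5
So 5·(4) ≡ 1 (mod 19), giving 5⁻¹ ≡ 4.
x ≡ 5⁻¹·7 ≡ 4·7 ≡ 9 (mod 19).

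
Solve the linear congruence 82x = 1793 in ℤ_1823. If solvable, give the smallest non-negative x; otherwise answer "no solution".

1378

First find gcd(82, 1823):
1823 = 22×82 + 19
82 = 4×19 + 6
19 = 3×6 + 1
6 = 6×1 + 0
gcd = 1, so a unique solution mod 1823 exists.
Back-substitute for the Bézout coefficients:
1 = 19 − 3·6
1 = −3·82 + 13·19
1 = 13·1823 − 289·82
So 82·(-289) ≡ 1 (mod 1823), giving 82⁻¹ ≡ 1534.
x ≡ 82⁻¹·1793 ≡ 1534·1793 ≡ 1378 (mod 1823).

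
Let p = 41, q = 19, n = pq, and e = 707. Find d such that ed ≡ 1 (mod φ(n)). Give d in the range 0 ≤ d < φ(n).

φ(n) = (p−1)(q−1) = 40·18 = 720.
Need d with 707·d ≡ 1 (mod 720). Apply the extended Euclidean algorithm:
720 = 1·707 + 13
707 = 54·13 + 5
13 = 2·5 + 3
5 = 1·3 + 2
3 = 1·2 + 1
2 = 2·1 + 0
Back-substitute:
1 = 3 − 2
1 = −5 + 2·3
1 = 2·13 − 5·5
1 = −5·707 + 272·13
1 = 272·720 − 277·707
So 707·(-277) ≡ 1 (mod 720), hence d ≡ -277 ≡ 443 (mod 720).

443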